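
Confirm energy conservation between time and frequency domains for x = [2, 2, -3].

Time domain:
Σ|x[n]|² = |2|² + |2|² + |-3|² = 17.0000

Frequency domain:
(1/3)Σ|X[k]|² = (1/3)(|1|² + |2.5000-4.3301i|² + |2.5000+4.3301i|²) = (1/3)·51.0000 = 17.0000

Both sides agree, confirming Parseval's theorem.

Σ|x[n]|² = (1/N)Σ|X[k]|² = 17.0000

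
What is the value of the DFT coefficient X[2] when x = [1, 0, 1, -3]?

X[2] = Σ(n=0 to 3) x[n] · ω_4^(2n) where ω_4 = e^(-2πi/4)
= (1)·ω_4^0 + (0)·ω_4^2 + (1)·ω_4^4 + (-3)·ω_4^6

X[2] = 5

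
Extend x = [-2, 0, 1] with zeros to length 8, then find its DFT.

Original 3-point DFT: [-1, -2.5000+0.8660i, -2.5000-0.8660i]
Zero-padded 8-point DFT provides frequency interpolation.

DFT_8([x, 0, ...]) = [-1, -2-1i, -3, -2+1i, -1, -2-1i, -3, -2+1i]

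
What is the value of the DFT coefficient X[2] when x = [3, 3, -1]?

X[2] = Σ(n=0 to 2) x[n] · ω_3^(2n) where ω_3 = e^(-2πi/3)
= (3)·ω_3^0 + (3)·ω_3^2 + (-1)·ω_3^4

X[2] = 2.0000+3.4641i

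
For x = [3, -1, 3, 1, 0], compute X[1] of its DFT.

X[1] = Σ(n=0 to 4) x[n] · ω_5^(1n) where ω_5 = e^(-2πi/5)
= (3)·ω_5^0 + (-1)·ω_5^1 + (3)·ω_5^2 + (1)·ω_5^3 + (0)·ω_5^4

X[1] = -0.5451-0.2245i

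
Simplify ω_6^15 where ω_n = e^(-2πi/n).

Since ω_6^6 = 1, powers reduce modulo 6.
15 mod 6 = 3
So ω_6^15 = ω_6^3 = e^(-2πi·3/6)

ω_6^15 = ω_6^3 = -1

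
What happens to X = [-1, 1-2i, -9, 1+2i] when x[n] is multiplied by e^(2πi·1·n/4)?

Modulation property: DFT(ω_4^(-1n)·x[n]) = X[(k-1) mod 4], so circularly shift X by 1 positions.

X[k-1] = [1+2i, -1, 1-2i, -9]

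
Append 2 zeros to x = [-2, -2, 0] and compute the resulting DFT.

Original 3-point DFT: [-4, -1.0000+1.7321i, -1.0000-1.7321i]
Zero-padded 5-point DFT provides frequency interpolation.

DFT_5([x, 0, ...]) = [-4, -2.6180+1.9021i, -0.3820+1.1756i, -0.3820-1.1756i, -2.6180-1.9021i]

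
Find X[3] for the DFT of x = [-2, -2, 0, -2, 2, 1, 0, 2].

X[3] = Σ(n=0 to 7) x[n] · ω_8^(3n) where ω_8 = e^(-2πi/8)
= (-2)·ω_8^0 + (-2)·ω_8^3 + (0)·ω_8^6 + (-2)·ω_8^9 + (2)·ω_8^12 + (1)·ω_8^15 + (0)·ω_8^18 + (2)·ω_8^21

X[3] = -4.7071+4.9497i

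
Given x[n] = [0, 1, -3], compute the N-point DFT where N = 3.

X[k] = Σ(n=0 to 2) x[n] · ω_3^(nk)
where ω_3 = e^(-2πi/3)

Computing each X[k]:
X[0] = -2
X[1] = 1.0000-3.4641i
X[2] = 1.0000+3.4641i

X = [-2, 1.0000-3.4641i, 1.0000+3.4641i]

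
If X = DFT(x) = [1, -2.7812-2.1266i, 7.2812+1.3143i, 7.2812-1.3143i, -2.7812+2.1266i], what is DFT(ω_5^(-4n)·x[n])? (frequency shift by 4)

Modulation property: DFT(ω_5^(-4n)·x[n]) = X[(k-4) mod 5], so circularly shift X by 4 positions.

X[k-4] = [-2.7812-2.1266i, 7.2812+1.3143i, 7.2812-1.3143i, -2.7812+2.1266i, 1]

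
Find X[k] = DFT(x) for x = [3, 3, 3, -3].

X[k] = Σ(n=0 to 3) x[n] · ω_4^(nk)
where ω_4 = e^(-2πi/4)

Computing each X[k]:
X[0] = 6
X[1] = -6i
X[2] = 6
X[3] = 6i

X = [6, -6i, 6, 6i]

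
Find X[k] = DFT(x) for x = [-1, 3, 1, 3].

X[k] = Σ(n=0 to 3) x[n] · ω_4^(nk)
where ω_4 = e^(-2πi/4)

Computing each X[k]:
X[0] = 6
X[1] = -2
X[2] = -6
X[3] = -2

X = [6, -2, -6, -2]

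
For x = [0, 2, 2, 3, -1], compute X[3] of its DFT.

X[3] = Σ(n=0 to 4) x[n] · ω_5^(3n) where ω_5 = e^(-2πi/5)
= (0)·ω_5^0 + (2)·ω_5^3 + (2)·ω_5^6 + (3)·ω_5^9 + (-1)·ω_5^12

X[3] = 0.7361+2.7144i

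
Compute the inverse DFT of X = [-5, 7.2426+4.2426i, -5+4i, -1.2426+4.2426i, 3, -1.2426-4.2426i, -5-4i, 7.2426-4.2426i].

x[n] = (1/8) Σ(k=0 to 7) X[k] · e^(2πikn/8)

Computing each x[n]:
x[0] = 0
x[1] = -2
x[2] = 1
x[3] = -3
x[4] = -3
x[5] = -2
x[6] = 1
x[7] = 3

x = [0, -2, 1, -3, -3, -2, 1, 3]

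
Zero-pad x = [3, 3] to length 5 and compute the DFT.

Original 2-point DFT: [6, 0]
Zero-padded 5-point DFT provides frequency interpolation.

DFT_5([x, 0, ...]) = [6, 3.9271-2.8532i, 0.5729-1.7634i, 0.5729+1.7634i, 3.9271+2.8532i]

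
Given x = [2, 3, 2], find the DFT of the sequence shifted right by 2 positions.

Time shift by 2: X_shifted[k] = ω_3^(2k) · X[k]
Shifted x = [3, 2, 2]

DFT(x[n-2]) = [7, 1, 1]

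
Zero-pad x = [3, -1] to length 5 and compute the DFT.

Original 2-point DFT: [2, 4]
Zero-padded 5-point DFT provides frequency interpolation.

DFT_5([x, 0, ...]) = [2, 2.6910+0.9511i, 3.8090+0.5878i, 3.8090-0.5878i, 2.6910-0.9511i]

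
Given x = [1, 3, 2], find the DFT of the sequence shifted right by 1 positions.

Time shift by 1: X_shifted[k] = ω_3^(1k) · X[k]
Shifted x = [2, 1, 3]

DFT(x[n-1]) = [6, 1.7321i, -1.7321i]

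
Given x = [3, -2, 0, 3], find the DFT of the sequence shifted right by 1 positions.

Time shift by 1: X_shifted[k] = ω_4^(1k) · X[k]
Shifted x = [3, 3, -2, 0]

DFT(x[n-1]) = [4, 5-3i, -2, 5+3i]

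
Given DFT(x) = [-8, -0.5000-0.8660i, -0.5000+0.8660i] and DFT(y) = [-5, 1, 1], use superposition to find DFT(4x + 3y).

By linearity: DFT(4x + 3y) = 4·DFT(x) + 3·DFT(y)
= 4·[-8, -0.5000-0.8660i, -0.5000+0.8660i] + 3·[-5, 1, 1]

Computing element-wise:
Z[0] = 4·(-8) + 3·(-5) = -47
Z[1] = 4·(-0.5000-0.8660i) + 3·(1) = 1.0000-3.4640i
Z[2] = 4·(-0.5000+0.8660i) + 3·(1) = 1.0000+3.4640i

DFT(4x + 3y) = 4·X + 3·Y = [-47, 1.0000-3.4640i, 1.0000+3.4640i]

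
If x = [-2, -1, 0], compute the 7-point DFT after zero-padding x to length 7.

Original 3-point DFT: [-3, -1.5000+0.8660i, -1.5000-0.8660i]
Zero-padded 7-point DFT provides frequency interpolation.

DFT_7([x, 0, ...]) = [-3, -2.6235+0.7818i, -1.7775+0.9749i, -1.0990+0.4339i, -1.0990-0.4339i, -1.7775-0.9749i, -2.6235-0.7818i]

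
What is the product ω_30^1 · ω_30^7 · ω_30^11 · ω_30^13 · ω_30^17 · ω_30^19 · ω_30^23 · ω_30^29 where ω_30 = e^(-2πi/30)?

The primitive 30th roots of unity are ω_30^k for k coprime to 30: k ∈ {1, 7, 11, 13, 17, 19, 23, 29}
Their product equals the constant term of the cyclotomic polynomial Φ_30(x) up to sign.
For n ≥ 3, the product of all primitive nth roots of unity is 1. (For n=1 it is 1; for n=2 it is -1.)

1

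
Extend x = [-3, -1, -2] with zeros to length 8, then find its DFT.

Original 3-point DFT: [-6, -1.5000-0.8660i, -1.5000+0.8660i]
Zero-padded 8-point DFT provides frequency interpolation.

DFT_8([x, 0, ...]) = [-6, -3.7071+2.7071i, -1+1i, -2.2929-1.2929i, -4, -2.2929+1.2929i, -1-1i, -3.7071-2.7071i]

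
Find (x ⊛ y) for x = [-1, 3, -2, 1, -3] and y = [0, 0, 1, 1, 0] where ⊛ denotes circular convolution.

(x ⊛ y)[n] = Σ(m=0 to 4) x[m] · y[(n-m) mod 5]

Computing each output sample:
(x ⊛ y)[0] = -1
(x ⊛ y)[1] = -2
(x ⊛ y)[2] = -4
(x ⊛ y)[3] = 2
(x ⊛ y)[4] = 1

x ⊛ y = [-1, -2, -4, 2, 1]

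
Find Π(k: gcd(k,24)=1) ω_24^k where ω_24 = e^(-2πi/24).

The primitive 24th roots of unity are ω_24^k for k coprime to 24: k ∈ {1, 5, 7, 11, 13, 17, 19, 23}
Their product equals the constant term of the cyclotomic polynomial Φ_24(x) up to sign.
For n ≥ 3, the product of all primitive nth roots of unity is 1. (For n=1 it is 1; for n=2 it is -1.)

1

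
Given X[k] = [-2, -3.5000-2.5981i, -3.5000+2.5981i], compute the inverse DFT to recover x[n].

x[n] = (1/3) Σ(k=0 to 2) X[k] · e^(2πikn/3)

Computing each x[n]:
x[0] = -3
x[1] = 2
x[2] = -1

x = [-3, 2, -1]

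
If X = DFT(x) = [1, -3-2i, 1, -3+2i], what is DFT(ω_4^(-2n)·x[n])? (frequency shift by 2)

Modulation property: DFT(ω_4^(-2n)·x[n]) = X[(k-2) mod 4], so circularly shift X by 2 positions.

X[k-2] = [1, -3+2i, 1, -3-2i]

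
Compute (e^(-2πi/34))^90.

Since ω_34^34 = 1, powers reduce modulo 34.
90 mod 34 = 22
So ω_34^90 = ω_34^22 = e^(-2πi·22/34)

ω_34^90 = ω_34^22 = -0.6026+0.7980i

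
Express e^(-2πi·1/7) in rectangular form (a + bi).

ω_7^1 = e^(-2πi·1/7)
= cos(-2π·1/7) + i·sin(-2π·1/7)
= cos(-2π/7) + i·sin(-2π/7)

ω_7^1 = cos(-2π/7) + i·sin(-2π/7) = 0.6235-0.7818i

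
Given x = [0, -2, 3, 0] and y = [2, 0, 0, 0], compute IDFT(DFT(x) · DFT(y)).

(x ⊛ y)[n] = Σ(m=0 to 3) x[m] · y[(n-m) mod 4]

Computing each output sample:
(x ⊛ y)[0] = 0
(x ⊛ y)[1] = -4
(x ⊛ y)[2] = 6
(x ⊛ y)[3] = 0

x ⊛ y = [0, -4, 6, 0]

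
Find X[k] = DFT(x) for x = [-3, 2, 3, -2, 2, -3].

X[k] = Σ(n=0 to 5) x[n] · ω_6^(nk)
where ω_6 = e^(-2πi/6)

Computing each X[k]:
X[0] = -1
X[1] = -4.0000-5.1962i
X[2] = -7.0000-3.4641i
X[3] = 5
X[4] = -7.0000+3.4641i
X[5] = -4.0000+5.1962i

X = [-1, -4.0000-5.1962i, -7.0000-3.4641i, 5, -7.0000+3.4641i, -4.0000+5.1962i]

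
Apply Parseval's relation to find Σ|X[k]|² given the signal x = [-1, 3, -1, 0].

Parseval: Σ|x[n]|² = (1/N)Σ|X[k]|², so Σ|X[k]|² = N·Σ|x[n]|² = 4·11.0000

Σ|X[k]|² = N·Σ|x[n]|² = 4·11.0000 = 44.0000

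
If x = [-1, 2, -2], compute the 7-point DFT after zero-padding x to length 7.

Original 3-point DFT: [-1, -1.0000-3.4641i, -1.0000+3.4641i]
Zero-padded 7-point DFT provides frequency interpolation.

DFT_7([x, 0, ...]) = [-1, 0.6920+0.3862i, 0.3569-2.8176i, -4.0489-2.4314i, -4.0489+2.4314i, 0.3569+2.8176i, 0.6920-0.3862i]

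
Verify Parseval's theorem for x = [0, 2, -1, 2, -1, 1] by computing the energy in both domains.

Time domain:
Σ|x[n]|² = |0|² + |2|² + |-1|² + |2|² + |-1|² + |1|² = 11.0000

Frequency domain:
(1/6)Σ|X[k]|² = (1/6)(|3|² + |0.5000-0.8660i|² + |1.5000-0.8660i|² + |-7|² + |1.5000+0.8660i|² + |0.5000+0.8660i|²) = (1/6)·66.0000 = 11.0000

Both sides agree, confirming Parseval's theorem.

Σ|x[n]|² = (1/N)Σ|X[k]|² = 11.0000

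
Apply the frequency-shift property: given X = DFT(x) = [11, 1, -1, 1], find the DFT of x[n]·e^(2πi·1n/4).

Modulation property: DFT(ω_4^(-1n)·x[n]) = X[(k-1) mod 4], so circularly shift X by 1 positions.

X[k-1] = [1, 11, 1, -1]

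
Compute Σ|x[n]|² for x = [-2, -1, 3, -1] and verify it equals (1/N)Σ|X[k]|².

Time domain:
Σ|x[n]|² = |-2|² + |-1|² + |3|² + |-1|² = 15.0000

Frequency domain:
(1/4)Σ|X[k]|² = (1/4)(|-1|² + |-5|² + |3|² + |-5|²) = (1/4)·60.0000 = 15.0000

Both sides agree, confirming Parseval's theorem.

Σ|x[n]|² = (1/N)Σ|X[k]|² = 15.0000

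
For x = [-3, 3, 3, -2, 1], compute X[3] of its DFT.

X[3] = Σ(n=0 to 4) x[n] · ω_5^(3n) where ω_5 = e^(-2πi/5)
= (-3)·ω_5^0 + (3)·ω_5^3 + (3)·ω_5^6 + (-2)·ω_5^9 + (1)·ω_5^12

X[3] = -5.9271-3.5797i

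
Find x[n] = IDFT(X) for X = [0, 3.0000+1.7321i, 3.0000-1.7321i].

x[n] = (1/3) Σ(k=0 to 2) X[k] · e^(2πikn/3)

Computing each x[n]:
x[0] = 2
x[1] = -2
x[2] = 0

x = [2, -2, 0]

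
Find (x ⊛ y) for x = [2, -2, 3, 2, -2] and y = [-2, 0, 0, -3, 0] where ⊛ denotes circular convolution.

(x ⊛ y)[n] = Σ(m=0 to 4) x[m] · y[(n-m) mod 5]

Computing each output sample:
(x ⊛ y)[0] = -13
(x ⊛ y)[1] = -2
(x ⊛ y)[2] = 0
(x ⊛ y)[3] = -10
(x ⊛ y)[4] = 10

x ⊛ y = [-13, -2, 0, -10, 10]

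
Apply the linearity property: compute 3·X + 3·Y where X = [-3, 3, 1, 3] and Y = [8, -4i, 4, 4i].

By linearity: DFT(3x + 3y) = 3·DFT(x) + 3·DFT(y)
= 3·[-3, 3, 1, 3] + 3·[8, -4i, 4, 4i]

Computing element-wise:
Z[0] = 3·(-3) + 3·(8) = 15
Z[1] = 3·(3) + 3·(-4i) = 9-12i
Z[2] = 3·(1) + 3·(4) = 15
Z[3] = 3·(3) + 3·(4i) = 9+12i

DFT(3x + 3y) = 3·X + 3·Y = [15, 9-12i, 15, 9+12i]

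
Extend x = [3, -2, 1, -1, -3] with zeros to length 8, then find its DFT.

Original 5-point DFT: [-2, 1.4549-2.1266i, 7.0451+1.3143i, 7.0451-1.3143i, 1.4549+2.1266i]
Zero-padded 8-point DFT provides frequency interpolation.

DFT_8([x, 0, ...]) = [-2, 5.2929+1.1213i, -1+1i, 6.7071+3.1213i, 4, 6.7071-3.1213i, -1-1i, 5.2929-1.1213i]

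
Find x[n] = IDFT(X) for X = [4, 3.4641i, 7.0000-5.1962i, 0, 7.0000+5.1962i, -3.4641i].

x[n] = (1/6) Σ(k=0 to 5) X[k] · e^(2πikn/6)

Computing each x[n]:
x[0] = 3
x[1] = 0
x[2] = -3
x[3] = 3
x[4] = 2
x[5] = -1

x = [3, 0, -3, 3, 2, -1]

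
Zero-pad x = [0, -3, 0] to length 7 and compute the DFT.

Original 3-point DFT: [-3, 1.5000+2.5981i, 1.5000-2.5981i]
Zero-padded 7-point DFT provides frequency interpolation.

DFT_7([x, 0, ...]) = [-3, -1.8705+2.3455i, 0.6676+2.9248i, 2.7029+1.3017i, 2.7029-1.3017i, 0.6676-2.9248i, -1.8705-2.3455i]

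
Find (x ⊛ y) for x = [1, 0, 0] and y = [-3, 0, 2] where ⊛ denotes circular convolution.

(x ⊛ y)[n] = Σ(m=0 to 2) x[m] · y[(n-m) mod 3]

Computing each output sample:
(x ⊛ y)[0] = -3
(x ⊛ y)[1] = 0
(x ⊛ y)[2] = 2

x ⊛ y = [-3, 0, 2]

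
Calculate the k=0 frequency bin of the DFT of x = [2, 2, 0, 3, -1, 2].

X[0] = Σ(n=0 to 5) x[n] · ω_6^0 = Σ x[n]
= (2) + (2) + (0) + (3) + (-1) + (2)

X[0] = 8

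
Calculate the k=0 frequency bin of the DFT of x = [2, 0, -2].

X[0] = Σ(n=0 to 2) x[n] · ω_3^0 = Σ x[n]
= (2) + (0) + (-2)

X[0] = 0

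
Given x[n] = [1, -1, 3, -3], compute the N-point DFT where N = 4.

X[k] = Σ(n=0 to 3) x[n] · ω_4^(nk)
where ω_4 = e^(-2πi/4)

Computing each X[k]:
X[0] = 0
X[1] = -2-2i
X[2] = 8
X[3] = -2+2i

X = [0, -2-2i, 8, -2+2i]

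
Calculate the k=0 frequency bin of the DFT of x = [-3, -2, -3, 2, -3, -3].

X[0] = Σ(n=0 to 5) x[n] · ω_6^0 = Σ x[n]
= (-3) + (-2) + (-3) + (2) + (-3) + (-3)

X[0] = -12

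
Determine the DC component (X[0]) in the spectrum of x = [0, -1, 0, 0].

X[0] = Σ(n=0 to 3) x[n] · ω_4^0 = Σ x[n]
= (0) + (-1) + (0) + (0)

X[0] = -1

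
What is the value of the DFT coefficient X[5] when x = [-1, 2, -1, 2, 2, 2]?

X[5] = Σ(n=0 to 5) x[n] · ω_6^(5n) where ω_6 = e^(-2πi/6)
= (-1)·ω_6^0 + (2)·ω_6^5 + (-1)·ω_6^10 + (2)·ω_6^15 + (2)·ω_6^20 + (2)·ω_6^25

X[5] = -1.5000-2.5981i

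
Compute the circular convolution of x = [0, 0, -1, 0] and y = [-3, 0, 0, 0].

(x ⊛ y)[n] = Σ(m=0 to 3) x[m] · y[(n-m) mod 4]

Computing each output sample:
(x ⊛ y)[0] = 0
(x ⊛ y)[1] = 0
(x ⊛ y)[2] = 3
(x ⊛ y)[3] = 0

x ⊛ y = [0, 0, 3, 0]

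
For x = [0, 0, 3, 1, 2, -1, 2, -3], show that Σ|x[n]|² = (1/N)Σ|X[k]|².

Time domain:
Σ|x[n]|² = |0|² + |0|² + |3|² + |1|² + |2|² + |-1|² + |2|² + |-3|² = 28.0000

Frequency domain:
(1/8)Σ|X[k]|² = (1/8)(|4|² + |-4.1213-4.5355i|² + |-3-1i|² + |0.1213-2.5355i|² + |10|² + |0.1213+2.5355i|² + |-3+1i|² + |-4.1213+4.5355i|²) = (1/8)·224.0000 = 28.0000

Both sides agree, confirming Parseval's theorem.

Σ|x[n]|² = (1/N)Σ|X[k]|² = 28.0000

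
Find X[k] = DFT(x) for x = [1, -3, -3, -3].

X[k] = Σ(n=0 to 3) x[n] · ω_4^(nk)
where ω_4 = e^(-2πi/4)

Computing each X[k]:
X[0] = -8
X[1] = 4
X[2] = 4
X[3] = 4

X = [-8, 4, 4, 4]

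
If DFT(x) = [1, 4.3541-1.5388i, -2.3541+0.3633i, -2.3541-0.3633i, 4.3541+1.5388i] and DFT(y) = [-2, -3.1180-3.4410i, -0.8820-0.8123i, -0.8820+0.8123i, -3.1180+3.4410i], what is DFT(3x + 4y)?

By linearity: DFT(3x + 4y) = 3·DFT(x) + 4·DFT(y)
= 3·[1, 4.3541-1.5388i, -2.3541+0.3633i, -2.3541-0.3633i, 4.3541+1.5388i] + 4·[-2, -3.1180-3.4410i, -0.8820-0.8123i, -0.8820+0.8123i, -3.1180+3.4410i]

Computing element-wise:
Z[0] = 3·(1) + 4·(-2) = -5
Z[1] = 3·(4.3541-1.5388i) + 4·(-3.1180-3.4410i) = 0.5903-18.3804i
Z[2] = 3·(-2.3541+0.3633i) + 4·(-0.8820-0.8123i) = -10.5903-2.1593i
Z[3] = 3·(-2.3541-0.3633i) + 4·(-0.8820+0.8123i) = -10.5903+2.1593i
Z[4] = 3·(4.3541+1.5388i) + 4·(-3.1180+3.4410i) = 0.5903+18.3804i

DFT(3x + 4y) = 3·X + 4·Y = [-5, 0.5903-18.3804i, -10.5903-2.1593i, -10.5903+2.1593i, 0.5903+18.3804i]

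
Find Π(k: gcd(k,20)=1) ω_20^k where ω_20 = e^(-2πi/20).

The primitive 20th roots of unity are ω_20^k for k coprime to 20: k ∈ {1, 3, 7, 9, 11, 13, 17, 19}
Their product equals the constant term of the cyclotomic polynomial Φ_20(x) up to sign.
For n ≥ 3, the product of all primitive nth roots of unity is 1. (For n=1 it is 1; for n=2 it is -1.)

1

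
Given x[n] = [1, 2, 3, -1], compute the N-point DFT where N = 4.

X[k] = Σ(n=0 to 3) x[n] · ω_4^(nk)
where ω_4 = e^(-2πi/4)

Computing each X[k]:
X[0] = 5
X[1] = -2-3i
X[2] = 3
X[3] = -2+3i

X = [5, -2-3i, 3, -2+3i]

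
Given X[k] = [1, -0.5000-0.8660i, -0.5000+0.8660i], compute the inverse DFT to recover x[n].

x[n] = (1/3) Σ(k=0 to 2) X[k] · e^(2πikn/3)

Computing each x[n]:
x[0] = 0
x[1] = 1
x[2] = 0

x = [0, 1, 0]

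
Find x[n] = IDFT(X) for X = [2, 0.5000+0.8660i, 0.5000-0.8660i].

x[n] = (1/3) Σ(k=0 to 2) X[k] · e^(2πikn/3)

Computing each x[n]:
x[0] = 1
x[1] = 0
x[2] = 1

x = [1, 0, 1]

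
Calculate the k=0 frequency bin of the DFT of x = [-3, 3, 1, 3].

X[0] = Σ(n=0 to 3) x[n] · ω_4^0 = Σ x[n]
= (-3) + (3) + (1) + (3)

X[0] = 4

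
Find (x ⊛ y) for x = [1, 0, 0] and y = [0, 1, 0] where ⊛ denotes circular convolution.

(x ⊛ y)[n] = Σ(m=0 to 2) x[m] · y[(n-m) mod 3]

Computing each output sample:
(x ⊛ y)[0] = 0
(x ⊛ y)[1] = 1
(x ⊛ y)[2] = 0

x ⊛ y = [0, 1, 0]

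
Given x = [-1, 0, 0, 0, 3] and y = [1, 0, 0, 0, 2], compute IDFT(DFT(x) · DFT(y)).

(x ⊛ y)[n] = Σ(m=0 to 4) x[m] · y[(n-m) mod 5]

Computing each output sample:
(x ⊛ y)[0] = -1
(x ⊛ y)[1] = 0
(x ⊛ y)[2] = 0
(x ⊛ y)[3] = 6
(x ⊛ y)[4] = 1

x ⊛ y = [-1, 0, 0, 6, 1]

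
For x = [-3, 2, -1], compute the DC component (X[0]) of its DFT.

X[0] = Σ(n=0 to 2) x[n] · ω_3^0 = Σ x[n]
= (-3) + (2) + (-1)

X[0] = -2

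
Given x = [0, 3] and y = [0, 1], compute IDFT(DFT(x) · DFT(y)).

(x ⊛ y)[n] = Σ(m=0 to 1) x[m] · y[(n-m) mod 2]

Computing each output sample:
(x ⊛ y)[0] = 3
(x ⊛ y)[1] = 0

x ⊛ y = [3, 0]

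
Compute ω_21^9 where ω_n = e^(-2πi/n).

ω_21^9 = e^(-2πi·9/21)
= cos(-2π·9/21) + i·sin(-2π·9/21)
= cos(-18π/21) + i·sin(-18π/21)

ω_21^9 = cos(-18π/21) + i·sin(-18π/21) = -0.9010-0.4339i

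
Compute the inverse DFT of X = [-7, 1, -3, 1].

x[n] = (1/4) Σ(k=0 to 3) X[k] · e^(2πikn/4)

Computing each x[n]:
x[0] = -2
x[1] = -1
x[2] = -3
x[3] = -1

x = [-2, -1, -3, -1]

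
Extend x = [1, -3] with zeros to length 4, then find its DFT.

Original 2-point DFT: [-2, 4]
Zero-padded 4-point DFT provides frequency interpolation.

DFT_4([x, 0, ...]) = [-2, 1+3i, 4, 1-3i]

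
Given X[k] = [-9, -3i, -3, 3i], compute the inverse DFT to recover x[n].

x[n] = (1/4) Σ(k=0 to 3) X[k] · e^(2πikn/4)

Computing each x[n]:
x[0] = -3
x[1] = 0
x[2] = -3
x[3] = -3

x = [-3, 0, -3, -3]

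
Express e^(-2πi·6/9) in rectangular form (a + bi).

ω_9^6 = e^(-2πi·6/9)
= cos(-2π·6/9) + i·sin(-2π·6/9)
= cos(-12π/9) + i·sin(-12π/9)

ω_9^6 = cos(-12π/9) + i·sin(-12π/9) = -0.5000+0.8660i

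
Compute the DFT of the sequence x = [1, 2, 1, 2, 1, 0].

X[k] = Σ(n=0 to 5) x[n] · ω_6^(nk)
where ω_6 = e^(-2πi/6)

Computing each X[k]:
X[0] = 7
X[1] = -1.0000-1.7321i
X[2] = 1.0000-1.7321i
X[3] = -1
X[4] = 1.0000+1.7321i
X[5] = -1.0000+1.7321i

X = [7, -1.0000-1.7321i, 1.0000-1.7321i, -1, 1.0000+1.7321i, -1.0000+1.7321i]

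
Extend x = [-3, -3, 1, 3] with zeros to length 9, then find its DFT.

Original 4-point DFT: [-2, -4+6i, -2, -4-6i]
Zero-padded 9-point DFT provides frequency interpolation.

DFT_9([x, 0, ...]) = [-2, -6.6245-1.6545i, -5.9606+5.2105i, 1.0000+3.4641i, -0.9149-0.9292i, -0.9149+0.9292i, 1.0000-3.4641i, -5.9606-5.2105i, -6.6245+1.6545i]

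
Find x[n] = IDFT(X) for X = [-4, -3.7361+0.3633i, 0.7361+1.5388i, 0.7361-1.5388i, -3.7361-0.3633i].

x[n] = (1/5) Σ(k=0 to 4) X[k] · e^(2πikn/5)

Computing each x[n]:
x[0] = -2
x[1] = -2
x[2] = 1
x[3] = 0
x[4] = -1

x = [-2, -2, 1, 0, -1]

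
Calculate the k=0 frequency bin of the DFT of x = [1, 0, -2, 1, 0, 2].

X[0] = Σ(n=0 to 5) x[n] · ω_6^0 = Σ x[n]
= (1) + (0) + (-2) + (1) + (0) + (2)

X[0] = 2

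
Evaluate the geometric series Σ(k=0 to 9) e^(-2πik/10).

Sum of all nth roots of unity equals 0 for n > 1 (geometric series with r ≠ 1).

0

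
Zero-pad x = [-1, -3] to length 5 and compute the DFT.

Original 2-point DFT: [-4, 2]
Zero-padded 5-point DFT provides frequency interpolation.

DFT_5([x, 0, ...]) = [-4, -1.9271+2.8532i, 1.4271+1.7634i, 1.4271-1.7634i, -1.9271-2.8532i]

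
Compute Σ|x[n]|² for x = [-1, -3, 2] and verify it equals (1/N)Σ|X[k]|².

Time domain:
Σ|x[n]|² = |-1|² + |-3|² + |2|² = 14.0000

Frequency domain:
(1/3)Σ|X[k]|² = (1/3)(|-2|² + |-0.5000+4.3301i|² + |-0.5000-4.3301i|²) = (1/3)·42.0000 = 14.0000

Both sides agree, confirming Parseval's theorem.

Σ|x[n]|² = (1/N)Σ|X[k]|² = 14.0000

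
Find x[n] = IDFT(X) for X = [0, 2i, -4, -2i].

x[n] = (1/4) Σ(k=0 to 3) X[k] · e^(2πikn/4)

Computing each x[n]:
x[0] = -1
x[1] = 0
x[2] = -1
x[3] = 2

x = [-1, 0, -1, 2]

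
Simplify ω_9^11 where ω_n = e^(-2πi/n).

Since ω_9^9 = 1, powers reduce modulo 9.
11 mod 9 = 2
So ω_9^11 = ω_9^2 = e^(-2πi·2/9)

ω_9^11 = ω_9^2 = 0.1736-0.9848i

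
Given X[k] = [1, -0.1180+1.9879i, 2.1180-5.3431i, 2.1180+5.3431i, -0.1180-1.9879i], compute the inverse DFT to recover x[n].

x[n] = (1/5) Σ(k=0 to 4) X[k] · e^(2πikn/5)

Computing each x[n]:
x[0] = 1
x[1] = 0
x[2] = -2
x[3] = 3
x[4] = -1

x = [1, 0, -2, 3, -1]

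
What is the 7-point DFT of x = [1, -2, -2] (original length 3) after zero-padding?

Original 3-point DFT: [-3, 3, 3]
Zero-padded 7-point DFT provides frequency interpolation.

DFT_7([x, 0, ...]) = [-3, 0.1981+3.5135i, 3.2470+1.0821i, 1.5550-0.6959i, 1.5550+0.6959i, 3.2470-1.0821i, 0.1981-3.5135i]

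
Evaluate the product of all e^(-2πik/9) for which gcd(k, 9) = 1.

The primitive 9th roots of unity are ω_9^k for k coprime to 9: k ∈ {1, 2, 4, 5, 7, 8}
Their product equals the constant term of the cyclotomic polynomial Φ_9(x) up to sign.
For n ≥ 3, the product of all primitive nth roots of unity is 1. (For n=1 it is 1; for n=2 it is -1.)

1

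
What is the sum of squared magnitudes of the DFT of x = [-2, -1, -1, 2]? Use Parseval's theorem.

Parseval: Σ|x[n]|² = (1/N)Σ|X[k]|², so Σ|X[k]|² = N·Σ|x[n]|² = 4·10.0000

Σ|X[k]|² = N·Σ|x[n]|² = 4·10.0000 = 40.0000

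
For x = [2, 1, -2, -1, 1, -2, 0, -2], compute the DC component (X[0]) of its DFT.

X[0] = Σ(n=0 to 7) x[n] · ω_8^0 = Σ x[n]
= (2) + (1) + (-2) + (-1) + (1) + (-2) + (0) + (-2)

X[0] = -3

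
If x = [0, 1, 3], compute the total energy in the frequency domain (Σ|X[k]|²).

Parseval: Σ|x[n]|² = (1/N)Σ|X[k]|², so Σ|X[k]|² = N·Σ|x[n]|² = 3·10.0000

Σ|X[k]|² = N·Σ|x[n]|² = 3·10.0000 = 30.0000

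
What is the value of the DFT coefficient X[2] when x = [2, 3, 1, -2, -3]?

X[2] = Σ(n=0 to 4) x[n] · ω_5^(2n) where ω_5 = e^(-2πi/5)
= (2)·ω_5^0 + (3)·ω_5^2 + (1)·ω_5^4 + (-2)·ω_5^6 + (-3)·ω_5^8

X[2] = 1.6910-0.6735i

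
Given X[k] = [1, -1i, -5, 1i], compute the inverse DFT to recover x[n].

x[n] = (1/4) Σ(k=0 to 3) X[k] · e^(2πikn/4)

Computing each x[n]:
x[0] = -1
x[1] = 2
x[2] = -1
x[3] = 1

x = [-1, 2, -1, 1]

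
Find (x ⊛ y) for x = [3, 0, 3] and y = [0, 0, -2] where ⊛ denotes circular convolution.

(x ⊛ y)[n] = Σ(m=0 to 2) x[m] · y[(n-m) mod 3]

Computing each output sample:
(x ⊛ y)[0] = 0
(x ⊛ y)[1] = -6
(x ⊛ y)[2] = -6

x ⊛ y = [0, -6, -6]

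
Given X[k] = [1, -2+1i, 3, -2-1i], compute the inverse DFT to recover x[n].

x[n] = (1/4) Σ(k=0 to 3) X[k] · e^(2πikn/4)

Computing each x[n]:
x[0] = 0
x[1] = -1
x[2] = 2
x[3] = 0

x = [0, -1, 2, 0]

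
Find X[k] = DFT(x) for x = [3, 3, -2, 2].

X[k] = Σ(n=0 to 3) x[n] · ω_4^(nk)
where ω_4 = e^(-2πi/4)

Computing each X[k]:
X[0] = 6
X[1] = 5-1i
X[2] = -4
X[3] = 5+1i

X = [6, 5-1i, -4, 5+1i]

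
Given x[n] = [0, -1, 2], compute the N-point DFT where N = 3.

X[k] = Σ(n=0 to 2) x[n] · ω_3^(nk)
where ω_3 = e^(-2πi/3)

Computing each X[k]:
X[0] = 1
X[1] = -0.5000+2.5981i
X[2] = -0.5000-2.5981i

X = [1, -0.5000+2.5981i, -0.5000-2.5981i]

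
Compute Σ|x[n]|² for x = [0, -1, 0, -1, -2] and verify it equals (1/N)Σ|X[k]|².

Time domain:
Σ|x[n]|² = |0|² + |-1|² + |0|² + |-1|² + |-2|² = 6.0000

Frequency domain:
(1/5)Σ|X[k]|² = (1/5)(|-4|² + |-0.1180-1.5388i|² + |2.1180+0.3633i|² + |2.1180-0.3633i|² + |-0.1180+1.5388i|²) = (1/5)·30.0000 = 6.0000

Both sides agree, confirming Parseval's theorem.

Σ|x[n]|² = (1/N)Σ|X[k]|² = 6.0000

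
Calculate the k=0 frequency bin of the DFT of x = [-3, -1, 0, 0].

X[0] = Σ(n=0 to 3) x[n] · ω_4^0 = Σ x[n]
= (-3) + (-1) + (0) + (0)

X[0] = -4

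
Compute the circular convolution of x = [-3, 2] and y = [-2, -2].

(x ⊛ y)[n] = Σ(m=0 to 1) x[m] · y[(n-m) mod 2]

Computing each output sample:
(x ⊛ y)[0] = 2
(x ⊛ y)[1] = 2

x ⊛ y = [2, 2]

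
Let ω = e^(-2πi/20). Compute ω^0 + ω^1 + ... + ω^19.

Sum of all nth roots of unity equals 0 for n > 1 (geometric series with r ≠ 1).

0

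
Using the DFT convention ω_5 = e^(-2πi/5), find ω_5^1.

ω_5^1 = e^(-2πi·1/5)
= cos(-2π·1/5) + i·sin(-2π·1/5)
= cos(-2π/5) + i·sin(-2π/5)

ω_5^1 = cos(-2π/5) + i·sin(-2π/5) = 0.3090-0.9511i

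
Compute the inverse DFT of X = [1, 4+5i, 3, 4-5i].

x[n] = (1/4) Σ(k=0 to 3) X[k] · e^(2πikn/4)

Computing each x[n]:
x[0] = 3
x[1] = -3
x[2] = -1
x[3] = 2

x = [3, -3, -1, 2]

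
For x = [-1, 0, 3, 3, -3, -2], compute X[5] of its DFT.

X[5] = Σ(n=0 to 5) x[n] · ω_6^(5n) where ω_6 = e^(-2πi/6)
= (-1)·ω_6^0 + (0)·ω_6^5 + (3)·ω_6^10 + (3)·ω_6^15 + (-3)·ω_6^20 + (-2)·ω_6^25

X[5] = -5.0000+6.9282i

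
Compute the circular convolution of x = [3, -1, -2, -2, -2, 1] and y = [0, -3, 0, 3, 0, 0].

(x ⊛ y)[n] = Σ(m=0 to 5) x[m] · y[(n-m) mod 6]

Computing each output sample:
(x ⊛ y)[0] = -9
(x ⊛ y)[1] = -15
(x ⊛ y)[2] = 6
(x ⊛ y)[3] = 15
(x ⊛ y)[4] = 3
(x ⊛ y)[5] = 0

x ⊛ y = [-9, -15, 6, 15, 3, 0]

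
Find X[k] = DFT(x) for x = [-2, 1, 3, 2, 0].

X[k] = Σ(n=0 to 4) x[n] · ω_5^(nk)
where ω_5 = e^(-2πi/5)

Computing each X[k]:
X[0] = 4
X[1] = -5.7361-1.5388i
X[2] = -1.2639+0.3633i
X[3] = -1.2639-0.3633i
X[4] = -5.7361+1.5388i

X = [4, -5.7361-1.5388i, -1.2639+0.3633i, -1.2639-0.3633i, -5.7361+1.5388i]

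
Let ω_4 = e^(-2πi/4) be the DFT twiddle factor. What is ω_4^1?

ω_4^1 = e^(-2πi·1/4)
= cos(-2π·1/4) + i·sin(-2π·1/4)
= cos(-2π/4) + i·sin(-2π/4)

ω_4^1 = cos(-2π/4) + i·sin(-2π/4) = -1i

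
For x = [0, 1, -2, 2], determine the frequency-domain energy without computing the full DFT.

Parseval: Σ|x[n]|² = (1/N)Σ|X[k]|², so Σ|X[k]|² = N·Σ|x[n]|² = 4·9.0000

Σ|X[k]|² = N·Σ|x[n]|² = 4·9.0000 = 36.0000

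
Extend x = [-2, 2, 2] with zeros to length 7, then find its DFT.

Original 3-point DFT: [2, -4, -4]
Zero-padded 7-point DFT provides frequency interpolation.

DFT_7([x, 0, ...]) = [2, -1.1981-3.5135i, -4.2470-1.0821i, -2.5550+0.6959i, -2.5550-0.6959i, -4.2470+1.0821i, -1.1981+3.5135i]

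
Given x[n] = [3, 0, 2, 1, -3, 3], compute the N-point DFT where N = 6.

X[k] = Σ(n=0 to 5) x[n] · ω_6^(nk)
where ω_6 = e^(-2πi/6)

Computing each X[k]:
X[0] = 6
X[1] = 4.0000-1.7321i
X[2] = 3.0000+6.9282i
X[3] = -2
X[4] = 3.0000-6.9282i
X[5] = 4.0000+1.7321i

X = [6, 4.0000-1.7321i, 3.0000+6.9282i, -2, 3.0000-6.9282i, 4.0000+1.7321i]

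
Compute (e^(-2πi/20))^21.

Since ω_20^20 = 1, powers reduce modulo 20.
21 mod 20 = 1
So ω_20^21 = ω_20^1 = e^(-2πi·1/20)

ω_20^21 = ω_20^1 = 0.9511-0.3090i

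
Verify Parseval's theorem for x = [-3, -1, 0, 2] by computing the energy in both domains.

Time domain:
Σ|x[n]|² = |-3|² + |-1|² + |0|² + |2|² = 14.0000

Frequency domain:
(1/4)Σ|X[k]|² = (1/4)(|-2|² + |-3+3i|² + |-4|² + |-3-3i|²) = (1/4)·56.0000 = 14.0000

Both sides agree, confirming Parseval's theorem.

Σ|x[n]|² = (1/N)Σ|X[k]|² = 14.0000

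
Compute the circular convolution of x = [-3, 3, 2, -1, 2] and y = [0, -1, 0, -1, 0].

(x ⊛ y)[n] = Σ(m=0 to 4) x[m] · y[(n-m) mod 5]

Computing each output sample:
(x ⊛ y)[0] = -4
(x ⊛ y)[1] = 4
(x ⊛ y)[2] = -5
(x ⊛ y)[3] = 1
(x ⊛ y)[4] = -2

x ⊛ y = [-4, 4, -5, 1, -2]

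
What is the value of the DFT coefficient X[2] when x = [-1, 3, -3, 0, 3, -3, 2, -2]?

X[2] = Σ(n=0 to 7) x[n] · ω_8^(2n) where ω_8 = e^(-2πi/8)
= (-1)·ω_8^0 + (3)·ω_8^2 + (-3)·ω_8^4 + (0)·ω_8^6 + (3)·ω_8^8 + (-3)·ω_8^10 + (2)·ω_8^12 + (-2)·ω_8^14

X[2] = 3-2i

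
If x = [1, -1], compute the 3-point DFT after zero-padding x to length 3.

Original 2-point DFT: [0, 2]
Zero-padded 3-point DFT provides frequency interpolation.

DFT_3([x, 0, ...]) = [0, 1.5000+0.8660i, 1.5000-0.8660i]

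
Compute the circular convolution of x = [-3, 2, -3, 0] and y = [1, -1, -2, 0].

(x ⊛ y)[n] = Σ(m=0 to 3) x[m] · y[(n-m) mod 4]

Computing each output sample:
(x ⊛ y)[0] = 3
(x ⊛ y)[1] = 5
(x ⊛ y)[2] = 1
(x ⊛ y)[3] = -1

x ⊛ y = [3, 5, 1, -1]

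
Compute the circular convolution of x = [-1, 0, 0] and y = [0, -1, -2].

(x ⊛ y)[n] = Σ(m=0 to 2) x[m] · y[(n-m) mod 3]

Computing each output sample:
(x ⊛ y)[0] = 0
(x ⊛ y)[1] = 1
(x ⊛ y)[2] = 2

x ⊛ y = [0, 1, 2]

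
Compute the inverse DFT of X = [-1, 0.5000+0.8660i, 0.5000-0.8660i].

x[n] = (1/3) Σ(k=0 to 2) X[k] · e^(2πikn/3)

Computing each x[n]:
x[0] = 0
x[1] = -1
x[2] = 0

x = [0, -1, 0]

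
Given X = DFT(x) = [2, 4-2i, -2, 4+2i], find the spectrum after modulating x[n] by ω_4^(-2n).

Modulation property: DFT(ω_4^(-2n)·x[n]) = X[(k-2) mod 4], so circularly shift X by 2 positions.

X[k-2] = [-2, 4+2i, 2, 4-2i]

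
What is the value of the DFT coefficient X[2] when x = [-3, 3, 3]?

X[2] = Σ(n=0 to 2) x[n] · ω_3^(2n) where ω_3 = e^(-2πi/3)
= (-3)·ω_3^0 + (3)·ω_3^2 + (3)·ω_3^4

X[2] = -6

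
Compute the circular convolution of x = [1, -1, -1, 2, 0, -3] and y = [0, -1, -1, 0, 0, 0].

(x ⊛ y)[n] = Σ(m=0 to 5) x[m] · y[(n-m) mod 6]

Computing each output sample:
(x ⊛ y)[0] = 3
(x ⊛ y)[1] = 2
(x ⊛ y)[2] = 0
(x ⊛ y)[3] = 2
(x ⊛ y)[4] = -1
(x ⊛ y)[5] = -2

x ⊛ y = [3, 2, 0, 2, -1, -2]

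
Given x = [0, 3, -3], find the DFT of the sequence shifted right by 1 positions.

Time shift by 1: X_shifted[k] = ω_3^(1k) · X[k]
Shifted x = [-3, 0, 3]

DFT(x[n-1]) = [0, -4.5000+2.5981i, -4.5000-2.5981i]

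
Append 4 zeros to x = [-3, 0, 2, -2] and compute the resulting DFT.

Original 4-point DFT: [-3, -5-2i, 1, -5+2i]
Zero-padded 8-point DFT provides frequency interpolation.

DFT_8([x, 0, ...]) = [-3, -1.5858-0.5858i, -5-2i, -4.4142+3.4142i, 1, -4.4142-3.4142i, -5+2i, -1.5858+0.5858i]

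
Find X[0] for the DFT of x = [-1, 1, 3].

X[0] = Σ(n=0 to 2) x[n] · ω_3^0 = Σ x[n]
= (-1) + (1) + (3)

X[0] = 3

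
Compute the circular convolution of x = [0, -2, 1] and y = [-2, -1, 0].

(x ⊛ y)[n] = Σ(m=0 to 2) x[m] · y[(n-m) mod 3]

Computing each output sample:
(x ⊛ y)[0] = -1
(x ⊛ y)[1] = 4
(x ⊛ y)[2] = 0

x ⊛ y = [-1, 4, 0]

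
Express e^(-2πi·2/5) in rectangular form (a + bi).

ω_5^2 = e^(-2πi·2/5)
= cos(-2π·2/5) + i·sin(-2π·2/5)
= cos(-4π/5) + i·sin(-4π/5)

ω_5^2 = cos(-4π/5) + i·sin(-4π/5) = -0.8090-0.5878i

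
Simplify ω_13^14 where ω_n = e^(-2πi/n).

Since ω_13^13 = 1, powers reduce modulo 13.
14 mod 13 = 1
So ω_13^14 = ω_13^1 = e^(-2πi·1/13)

ω_13^14 = ω_13^1 = 0.8855-0.4647i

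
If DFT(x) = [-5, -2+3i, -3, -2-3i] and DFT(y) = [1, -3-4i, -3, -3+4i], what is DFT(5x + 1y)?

By linearity: DFT(5x + 1y) = 5·DFT(x) + 1·DFT(y)
= 5·[-5, -2+3i, -3, -2-3i] + 1·[1, -3-4i, -3, -3+4i]

Computing element-wise:
Z[0] = 5·(-5) + 1·(1) = -24
Z[1] = 5·(-2+3i) + 1·(-3-4i) = -13+11i
Z[2] = 5·(-3) + 1·(-3) = -18
Z[3] = 5·(-2-3i) + 1·(-3+4i) = -13-11i

DFT(5x + 1y) = 5·X + 1·Y = [-24, -13+11i, -18, -13-11i]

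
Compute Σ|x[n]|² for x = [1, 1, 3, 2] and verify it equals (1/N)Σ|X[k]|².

Time domain:
Σ|x[n]|² = |1|² + |1|² + |3|² + |2|² = 15.0000

Frequency domain:
(1/4)Σ|X[k]|² = (1/4)(|7|² + |-2+1i|² + |1|² + |-2-1i|²) = (1/4)·60.0000 = 15.0000

Both sides agree, confirming Parseval's theorem.

Σ|x[n]|² = (1/N)Σ|X[k]|² = 15.0000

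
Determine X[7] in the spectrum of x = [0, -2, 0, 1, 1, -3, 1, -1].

X[7] = Σ(n=0 to 7) x[n] · ω_8^(7n) where ω_8 = e^(-2πi/8)
= (0)·ω_8^0 + (-2)·ω_8^7 + (0)·ω_8^14 + (1)·ω_8^21 + (1)·ω_8^28 + (-3)·ω_8^35 + (1)·ω_8^42 + (-1)·ω_8^49

X[7] = -1.7071+1.1213i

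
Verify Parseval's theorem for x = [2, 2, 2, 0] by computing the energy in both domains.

Time domain:
Σ|x[n]|² = |2|² + |2|² + |2|² + |0|² = 12.0000

Frequency domain:
(1/4)Σ|X[k]|² = (1/4)(|6|² + |-2i|² + |2|² + |2i|²) = (1/4)·48.0000 = 12.0000

Both sides agree, confirming Parseval's theorem.

Σ|x[n]|² = (1/N)Σ|X[k]|² = 12.0000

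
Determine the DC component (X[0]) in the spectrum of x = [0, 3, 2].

X[0] = Σ(n=0 to 2) x[n] · ω_3^0 = Σ x[n]
= (0) + (3) + (2)

X[0] = 5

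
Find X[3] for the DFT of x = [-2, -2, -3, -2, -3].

X[3] = Σ(n=0 to 4) x[n] · ω_5^(3n) where ω_5 = e^(-2πi/5)
= (-2)·ω_5^0 + (-2)·ω_5^3 + (-3)·ω_5^6 + (-2)·ω_5^9 + (-3)·ω_5^12

X[3] = 0.5000+1.5388i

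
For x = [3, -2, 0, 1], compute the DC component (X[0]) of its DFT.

X[0] = Σ(n=0 to 3) x[n] · ω_4^0 = Σ x[n]
= (3) + (-2) + (0) + (1)

X[0] = 2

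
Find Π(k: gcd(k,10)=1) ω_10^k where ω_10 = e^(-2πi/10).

The primitive 10th roots of unity are ω_10^k for k coprime to 10: k ∈ {1, 3, 7, 9}
Their product equals the constant term of the cyclotomic polynomial Φ_10(x) up to sign.
For n ≥ 3, the product of all primitive nth roots of unity is 1. (For n=1 it is 1; for n=2 it is -1.)

1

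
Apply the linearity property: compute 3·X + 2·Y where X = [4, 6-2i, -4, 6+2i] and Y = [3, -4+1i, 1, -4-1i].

By linearity: DFT(3x + 2y) = 3·DFT(x) + 2·DFT(y)
= 3·[4, 6-2i, -4, 6+2i] + 2·[3, -4+1i, 1, -4-1i]

Computing element-wise:
Z[0] = 3·(4) + 2·(3) = 18
Z[1] = 3·(6-2i) + 2·(-4+1i) = 10-4i
Z[2] = 3·(-4) + 2·(1) = -10
Z[3] = 3·(6+2i) + 2·(-4-1i) = 10+4i

DFT(3x + 2y) = 3·X + 2·Y = [18, 10-4i, -10, 10+4i]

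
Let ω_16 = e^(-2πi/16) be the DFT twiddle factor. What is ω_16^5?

ω_16^5 = e^(-2πi·5/16)
= cos(-2π·5/16) + i·sin(-2π·5/16)
= cos(-10π/16) + i·sin(-10π/16)

ω_16^5 = cos(-10π/16) + i·sin(-10π/16) = -0.3827-0.9239i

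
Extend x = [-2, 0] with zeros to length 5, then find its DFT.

Original 2-point DFT: [-2, -2]
Zero-padded 5-point DFT provides frequency interpolation.

DFT_5([x, 0, ...]) = [-2, -2, -2, -2, -2]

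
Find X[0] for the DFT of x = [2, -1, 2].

X[0] = Σ(n=0 to 2) x[n] · ω_3^0 = Σ x[n]
= (2) + (-1) + (2)

X[0] = 3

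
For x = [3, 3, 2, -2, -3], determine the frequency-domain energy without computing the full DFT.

Parseval: Σ|x[n]|² = (1/N)Σ|X[k]|², so Σ|X[k]|² = N·Σ|x[n]|² = 5·35.0000

Σ|X[k]|² = N·Σ|x[n]|² = 5·35.0000 = 175.0000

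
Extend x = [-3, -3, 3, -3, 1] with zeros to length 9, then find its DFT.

Original 5-point DFT: [-5, -3.6180+0.2775i, -1.3820+8.0575i, -1.3820-8.0575i, -3.6180-0.2775i]
Zero-padded 9-point DFT provides frequency interpolation.

DFT_9([x, 0, ...]) = [-5, -4.2169+1.2300i, -4.0740-0.0269i, -6.5000+4.3301i, 3.7909+6.5373i, 3.7909-6.5373i, -6.5000-4.3301i, -4.0740+0.0269i, -4.2169-1.2300i]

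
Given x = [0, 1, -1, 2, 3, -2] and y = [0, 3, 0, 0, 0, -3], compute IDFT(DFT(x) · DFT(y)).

(x ⊛ y)[n] = Σ(m=0 to 5) x[m] · y[(n-m) mod 6]

Computing each output sample:
(x ⊛ y)[0] = -9
(x ⊛ y)[1] = 3
(x ⊛ y)[2] = -3
(x ⊛ y)[3] = -12
(x ⊛ y)[4] = 12
(x ⊛ y)[5] = 9

x ⊛ y = [-9, 3, -3, -12, 12, 9]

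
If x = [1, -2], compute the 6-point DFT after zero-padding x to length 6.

Original 2-point DFT: [-1, 3]
Zero-padded 6-point DFT provides frequency interpolation.

DFT_6([x, 0, ...]) = [-1, 1.7321i, 2.0000+1.7321i, 3, 2.0000-1.7321i, -1.7321i]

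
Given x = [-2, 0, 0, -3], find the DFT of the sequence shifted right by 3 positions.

Time shift by 3: X_shifted[k] = ω_4^(3k) · X[k]
Shifted x = [0, 0, -3, -2]

DFT(x[n-3]) = [-5, 3-2i, -1, 3+2i]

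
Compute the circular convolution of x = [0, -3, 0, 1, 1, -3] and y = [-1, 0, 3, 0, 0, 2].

(x ⊛ y)[n] = Σ(m=0 to 5) x[m] · y[(n-m) mod 6]

Computing each output sample:
(x ⊛ y)[0] = -3
(x ⊛ y)[1] = -6
(x ⊛ y)[2] = 2
(x ⊛ y)[3] = -8
(x ⊛ y)[4] = -7
(x ⊛ y)[5] = 6

x ⊛ y = [-3, -6, 2, -8, -7, 6]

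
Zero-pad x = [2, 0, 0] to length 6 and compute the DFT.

Original 3-point DFT: [2, 2, 2]
Zero-padded 6-point DFT provides frequency interpolation.

DFT_6([x, 0, ...]) = [2, 2, 2, 2, 2, 2]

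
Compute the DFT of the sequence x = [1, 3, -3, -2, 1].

X[k] = Σ(n=0 to 4) x[n] · ω_5^(nk)
where ω_5 = e^(-2πi/5)

Computing each X[k]:
X[0] = 0
X[1] = 6.2812-1.3143i
X[2] = -3.7812-2.1266i
X[3] = -3.7812+2.1266i
X[4] = 6.2812+1.3143i

X = [0, 6.2812-1.3143i, -3.7812-2.1266i, -3.7812+2.1266i, 6.2812+1.3143i]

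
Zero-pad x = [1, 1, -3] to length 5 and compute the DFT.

Original 3-point DFT: [-1, 2.0000-3.4641i, 2.0000+3.4641i]
Zero-padded 5-point DFT provides frequency interpolation.

DFT_5([x, 0, ...]) = [-1, 3.7361+0.8123i, -0.7361-3.4410i, -0.7361+3.4410i, 3.7361-0.8123i]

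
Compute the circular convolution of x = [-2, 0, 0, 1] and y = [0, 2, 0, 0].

(x ⊛ y)[n] = Σ(m=0 to 3) x[m] · y[(n-m) mod 4]

Computing each output sample:
(x ⊛ y)[0] = 2
(x ⊛ y)[1] = -4
(x ⊛ y)[2] = 0
(x ⊛ y)[3] = 0

x ⊛ y = [2, -4, 0, 0]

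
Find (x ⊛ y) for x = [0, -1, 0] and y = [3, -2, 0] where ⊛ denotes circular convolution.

(x ⊛ y)[n] = Σ(m=0 to 2) x[m] · y[(n-m) mod 3]

Computing each output sample:
(x ⊛ y)[0] = 0
(x ⊛ y)[1] = -3
(x ⊛ y)[2] = 2

x ⊛ y = [0, -3, 2]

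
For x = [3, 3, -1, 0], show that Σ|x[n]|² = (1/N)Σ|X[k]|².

Time domain:
Σ|x[n]|² = |3|² + |3|² + |-1|² + |0|² = 19.0000

Frequency domain:
(1/4)Σ|X[k]|² = (1/4)(|5|² + |4-3i|² + |-1|² + |4+3i|²) = (1/4)·76.0000 = 19.0000

Both sides agree, confirming Parseval's theorem.

Σ|x[n]|² = (1/N)Σ|X[k]|² = 19.0000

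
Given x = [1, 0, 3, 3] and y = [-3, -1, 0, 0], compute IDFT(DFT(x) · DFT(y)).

(x ⊛ y)[n] = Σ(m=0 to 3) x[m] · y[(n-m) mod 4]

Computing each output sample:
(x ⊛ y)[0] = -6
(x ⊛ y)[1] = -1
(x ⊛ y)[2] = -9
(x ⊛ y)[3] = -12

x ⊛ y = [-6, -1, -9, -12]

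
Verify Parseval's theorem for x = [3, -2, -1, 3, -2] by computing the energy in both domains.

Time domain:
Σ|x[n]|² = |3|² + |-2|² + |-1|² + |3|² + |-2|² = 27.0000

Frequency domain:
(1/5)Σ|X[k]|² = (1/5)(|1|² + |0.1459+2.3511i|² + |6.8541-3.8042i|² + |6.8541+3.8042i|² + |0.1459-2.3511i|²) = (1/5)·135.0000 = 27.0000

Both sides agree, confirming Parseval's theorem.

Σ|x[n]|² = (1/N)Σ|X[k]|² = 27.0000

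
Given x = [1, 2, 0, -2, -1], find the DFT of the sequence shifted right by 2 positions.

Time shift by 2: X_shifted[k] = ω_5^(2k) · X[k]
Shifted x = [-2, -1, 1, 2, 0]

DFT(x[n-2]) = [0, -4.7361+1.5388i, -0.2639-0.3633i, -0.2639+0.3633i, -4.7361-1.5388i]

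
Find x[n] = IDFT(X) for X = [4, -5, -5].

x[n] = (1/3) Σ(k=0 to 2) X[k] · e^(2πikn/3)

Computing each x[n]:
x[0] = -2
x[1] = 3
x[2] = 3

x = [-2, 3, 3]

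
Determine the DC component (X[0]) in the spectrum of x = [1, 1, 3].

X[0] = Σ(n=0 to 2) x[n] · ω_3^0 = Σ x[n]
= (1) + (1) + (3)

X[0] = 5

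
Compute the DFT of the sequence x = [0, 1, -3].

X[k] = Σ(n=0 to 2) x[n] · ω_3^(nk)
where ω_3 = e^(-2πi/3)

Computing each X[k]:
X[0] = -2
X[1] = 1.0000-3.4641i
X[2] = 1.0000+3.4641i

X = [-2, 1.0000-3.4641i, 1.0000+3.4641i]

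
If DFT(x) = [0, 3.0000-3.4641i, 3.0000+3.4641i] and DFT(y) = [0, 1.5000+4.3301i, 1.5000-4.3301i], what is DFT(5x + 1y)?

By linearity: DFT(5x + 1y) = 5·DFT(x) + 1·DFT(y)
= 5·[0, 3.0000-3.4641i, 3.0000+3.4641i] + 1·[0, 1.5000+4.3301i, 1.5000-4.3301i]

Computing element-wise:
Z[0] = 5·(0) + 1·(0) = 0
Z[1] = 5·(3.0000-3.4641i) + 1·(1.5000+4.3301i) = 16.5000-12.9904i
Z[2] = 5·(3.0000+3.4641i) + 1·(1.5000-4.3301i) = 16.5000+12.9904i

DFT(5x + 1y) = 5·X + 1·Y = [0, 16.5000-12.9904i, 16.5000+12.9904i]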